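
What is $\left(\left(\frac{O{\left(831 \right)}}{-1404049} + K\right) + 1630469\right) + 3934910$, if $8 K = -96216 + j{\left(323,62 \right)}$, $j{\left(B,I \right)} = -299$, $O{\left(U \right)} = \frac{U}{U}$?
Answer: $\frac{62377006767325}{11232392} \approx 5.5533 \cdot 10^{6}$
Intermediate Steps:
$O{\left(U \right)} = 1$
$K = - \frac{96515}{8}$ ($K = \frac{-96216 - 299}{8} = \frac{1}{8} \left(-96515\right) = - \frac{96515}{8} \approx -12064.0$)
$\left(\left(\frac{O{\left(831 \right)}}{-1404049} + K\right) + 1630469\right) + 3934910 = \left(\left(1 \frac{1}{-1404049} - \frac{96515}{8}\right) + 1630469\right) + 3934910 = \left(\left(1 \left(- \frac{1}{1404049}\right) - \frac{96515}{8}\right) + 1630469\right) + 3934910 = \left(\left(- \frac{1}{1404049} - \frac{96515}{8}\right) + 1630469\right) + 3934910 = \left(- \frac{135511789243}{11232392} + 1630469\right) + 3934910 = \frac{18178555162605}{11232392} + 3934910 = \frac{62377006767325}{11232392}$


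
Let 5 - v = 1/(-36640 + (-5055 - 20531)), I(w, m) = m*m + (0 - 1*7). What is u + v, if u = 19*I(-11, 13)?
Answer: 191842759/62226 ≈ 3083.0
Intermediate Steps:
I(w, m) = -7 + m**2 (I(w, m) = m**2 + (0 - 7) = m**2 - 7 = -7 + m**2)
u = 3078 (u = 19*(-7 + 13**2) = 19*(-7 + 169) = 19*162 = 3078)
v = 311131/62226 (v = 5 - 1/(-36640 + (-5055 - 20531)) = 5 - 1/(-36640 - 25586) = 5 - 1/(-62226) = 5 - 1*(-1/62226) = 5 + 1/62226 = 311131/62226 ≈ 5.0000)
u + v = 3078 + 311131/62226 = 191842759/62226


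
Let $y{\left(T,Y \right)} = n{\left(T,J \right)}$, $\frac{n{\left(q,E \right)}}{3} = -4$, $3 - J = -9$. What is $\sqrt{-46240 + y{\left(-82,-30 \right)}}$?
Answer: $2 i \sqrt{11563} \approx 215.06 i$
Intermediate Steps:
$J = 12$ ($J = 3 - -9 = 3 + 9 = 12$)
$n{\left(q,E \right)} = -12$ ($n{\left(q,E \right)} = 3 \left(-4\right) = -12$)
$y{\left(T,Y \right)} = -12$
$\sqrt{-46240 + y{\left(-82,-30 \right)}} = \sqrt{-46240 - 12} = \sqrt{-46252} = 2 i \sqrt{11563}$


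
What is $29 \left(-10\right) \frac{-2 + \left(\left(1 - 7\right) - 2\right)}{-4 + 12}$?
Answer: $\frac{725}{2} \approx 362.5$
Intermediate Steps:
$29 \left(-10\right) \frac{-2 + \left(\left(1 - 7\right) - 2\right)}{-4 + 12} = - 290 \frac{-2 - 8}{8} = - 290 \left(-2 - 8\right) \frac{1}{8} = - 290 \left(\left(-10\right) \frac{1}{8}\right) = \left(-290\right) \left(- \frac{5}{4}\right) = \frac{725}{2}$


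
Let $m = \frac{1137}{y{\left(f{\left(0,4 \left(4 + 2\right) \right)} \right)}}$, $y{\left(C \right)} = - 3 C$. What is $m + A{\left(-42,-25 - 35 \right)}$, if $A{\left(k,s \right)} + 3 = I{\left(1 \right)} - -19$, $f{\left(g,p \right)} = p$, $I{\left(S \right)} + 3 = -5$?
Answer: $- \frac{187}{24} \approx -7.7917$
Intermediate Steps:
$I{\left(S \right)} = -8$ ($I{\left(S \right)} = -3 - 5 = -8$)
$A{\left(k,s \right)} = 8$ ($A{\left(k,s \right)} = -3 - -11 = -3 + \left(-8 + 19\right) = -3 + 11 = 8$)
$m = - \frac{379}{24}$ ($m = \frac{1137}{\left(-3\right) 4 \left(4 + 2\right)} = \frac{1137}{\left(-3\right) 4 \cdot 6} = \frac{1137}{\left(-3\right) 24} = \frac{1137}{-72} = 1137 \left(- \frac{1}{72}\right) = - \frac{379}{24} \approx -15.792$)
$m + A{\left(-42,-25 - 35 \right)} = - \frac{379}{24} + 8 = - \frac{187}{24}$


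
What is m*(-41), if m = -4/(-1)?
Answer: -164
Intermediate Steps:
m = 4 (m = -4*(-1) = 4)
m*(-41) = 4*(-41) = -164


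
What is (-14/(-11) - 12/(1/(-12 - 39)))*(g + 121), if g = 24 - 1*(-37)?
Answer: 1227772/11 ≈ 1.1162e+5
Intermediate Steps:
g = 61 (g = 24 + 37 = 61)
(-14/(-11) - 12/(1/(-12 - 39)))*(g + 121) = (-14/(-11) - 12/(1/(-12 - 39)))*(61 + 121) = (-14*(-1/11) - 12/(1/(-51)))*182 = (14/11 - 12/(-1/51))*182 = (14/11 - 12*(-51))*182 = (14/11 + 612)*182 = (6746/11)*182 = 1227772/11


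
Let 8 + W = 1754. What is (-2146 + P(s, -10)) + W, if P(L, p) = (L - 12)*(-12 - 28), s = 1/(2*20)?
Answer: 79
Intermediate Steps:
s = 1/40 ≈ 0.025000
P(L, p) = 480 - 40*L (P(L, p) = (-12 + L)*(-40) = 480 - 40*L)
W = 1746 (W = -8 + 1754 = 1746)
(-2146 + P(s, -10)) + W = (-2146 + (480 - 40*1/40)) + 1746 = (-2146 + (480 - 1)) + 1746 = (-2146 + 479) + 1746 = -1667 + 1746 = 79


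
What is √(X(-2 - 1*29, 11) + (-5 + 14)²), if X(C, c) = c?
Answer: 2*√23 ≈ 9.5917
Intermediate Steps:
√(X(-2 - 1*29, 11) + (-5 + 14)²) = √(11 + (-5 + 14)²) = √(11 + 9²) = √(11 + 81) = √92 = 2*√23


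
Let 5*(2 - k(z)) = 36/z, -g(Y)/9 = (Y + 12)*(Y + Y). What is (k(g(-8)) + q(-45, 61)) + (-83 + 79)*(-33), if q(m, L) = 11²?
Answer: 20399/80 ≈ 254.99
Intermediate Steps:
q(m, L) = 121
g(Y) = -18*Y*(12 + Y) (g(Y) = -9*(Y + 12)*(Y + Y) = -9*(12 + Y)*2*Y = -18*Y*(12 + Y))
k(z) = 2 - 36/(5*z)
(k(g(-8)) + q(-45, 61)) + (-83 + 79)*(-33) = ((2 - 36*1/(144*(12 - 8))/5) + 121) + (-83 + 79)*(-33) = ((2 - 36/(5*((-18*(-8)*4)))) + 121) - 4*(-33) = ((2 - 36/5/576) + 121) + 132 = ((2 - 36/5*1/576) + 121) + 132 = ((2 - 1/80) + 121) + 132 = (159/80 + 121) + 132 = 9839/80 + 132 = 20399/80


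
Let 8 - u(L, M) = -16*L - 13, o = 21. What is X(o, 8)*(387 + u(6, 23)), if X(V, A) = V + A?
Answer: 14616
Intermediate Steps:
u(L, M) = 21 + 16*L (u(L, M) = 8 - (-16*L - 13) = 8 - (-13 - 16*L) = 8 + (13 + 16*L) = 21 + 16*L)
X(V, A) = A + V
X(o, 8)*(387 + u(6, 23)) = (8 + 21)*(387 + (21 + 16*6)) = 29*(387 + (21 + 96)) = 29*(387 + 117) = 29*504 = 14616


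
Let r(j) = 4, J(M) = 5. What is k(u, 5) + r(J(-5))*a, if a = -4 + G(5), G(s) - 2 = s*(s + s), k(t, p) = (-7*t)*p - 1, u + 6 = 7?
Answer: 156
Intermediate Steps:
u = 1 (u = -6 + 7 = 1)
k(t, p) = -1 - 7*p*t (k(t, p) = -7*p*t - 1 = -1 - 7*p*t)
G(s) = 2 + 2*s**2 (G(s) = 2 + s*(s + s) = 2 + s*(2*s) = 2 + 2*s**2)
a = 48 (a = -4 + (2 + 2*5**2) = -4 + (2 + 2*25) = -4 + (2 + 50) = -4 + 52 = 48)
k(u, 5) + r(J(-5))*a = (-1 - 7*5*1) + 4*48 = (-1 - 35) + 192 = -36 + 192 = 156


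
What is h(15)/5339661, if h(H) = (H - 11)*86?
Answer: 344/5339661 ≈ 6.4424e-5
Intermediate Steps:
h(H) = -946 + 86*H (h(H) = (-11 + H)*86 = -946 + 86*H)
h(15)/5339661 = (-946 + 86*15)/5339661 = (-946 + 1290)*(1/5339661) = 344*(1/5339661) = 344/5339661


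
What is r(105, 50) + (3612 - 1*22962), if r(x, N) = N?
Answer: -19300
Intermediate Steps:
r(105, 50) + (3612 - 1*22962) = 50 + (3612 - 1*22962) = 50 + (3612 - 22962) = 50 - 19350 = -19300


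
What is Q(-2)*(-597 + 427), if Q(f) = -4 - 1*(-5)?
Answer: -170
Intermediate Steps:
Q(f) = 1 (Q(f) = -4 + 5 = 1)
Q(-2)*(-597 + 427) = 1*(-597 + 427) = 1*(-170) = -170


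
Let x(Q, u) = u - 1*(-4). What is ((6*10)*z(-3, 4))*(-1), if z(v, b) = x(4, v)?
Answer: -60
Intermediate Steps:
x(Q, u) = 4 + u (x(Q, u) = u + 4 = 4 + u)
z(v, b) = 4 + v
((6*10)*z(-3, 4))*(-1) = ((6*10)*(4 - 3))*(-1) = (60*1)*(-1) = 60*(-1) = -60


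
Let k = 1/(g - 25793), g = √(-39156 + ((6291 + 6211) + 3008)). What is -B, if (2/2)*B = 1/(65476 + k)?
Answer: -43561346136827/2852222697966062185 - I*√23646/2852222697966062185 ≈ -1.5273e-5 - 5.3913e-17*I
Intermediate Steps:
g = I*√23646 (g = √(-39156 + (12502 + 3008)) = √(-39156 + 15510) = √(-23646) = I*√23646 ≈ 153.77*I)
k = 1/(-25793 + I*√23646) (k = 1/(I*√23646 - 25793) = 1/(-25793 + I*√23646) ≈ -3.8769e-5 - 2.311e-7*I)
B = 1/(43561346136827/665302495 - I*√23646/665302495) (B = 1/(65476 + (-25793/665302495 - I*√23646/665302495)) = 1/(43561346136827/665302495 - I*√23646/665302495) ≈ 1.5273e-5 + 0.e-16*I)
-B = -(43561346136827/2852222697966062185 + I*√23646/2852222697966062185) = -43561346136827/2852222697966062185 - I*√23646/2852222697966062185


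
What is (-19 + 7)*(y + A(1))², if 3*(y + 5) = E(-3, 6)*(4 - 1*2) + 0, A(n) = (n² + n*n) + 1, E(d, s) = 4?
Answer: -16/3 ≈ -5.3333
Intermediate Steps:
A(n) = 1 + 2*n² (A(n) = (n² + n²) + 1 = 2*n² + 1 = 1 + 2*n²)
y = -7/3 (y = -5 + (4*(4 - 1*2) + 0)/3 = -5 + (4*(4 - 2) + 0)/3 = -5 + (4*2 + 0)/3 = -5 + (8 + 0)/3 = -5 + (⅓)*8 = -5 + 8/3 = -7/3 ≈ -2.3333)
(-19 + 7)*(y + A(1))² = (-19 + 7)*(-7/3 + (1 + 2*1²))² = -12*(-7/3 + (1 + 2*1))² = -12*(-7/3 + (1 + 2))² = -12*(-7/3 + 3)² = -12*(⅔)² = -12*4/9 = -16/3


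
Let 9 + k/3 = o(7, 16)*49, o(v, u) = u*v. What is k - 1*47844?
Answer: -31407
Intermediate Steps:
k = 16437 (k = -27 + 3*((16*7)*49) = -27 + 3*(112*49) = -27 + 3*5488 = -27 + 16464 = 16437)
k - 1*47844 = 16437 - 1*47844 = 16437 - 47844 = -31407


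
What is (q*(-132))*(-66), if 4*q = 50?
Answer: 108900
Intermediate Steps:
q = 25/2 (q = (¼)*50 = 25/2 ≈ 12.500)
(q*(-132))*(-66) = ((25/2)*(-132))*(-66) = -1650*(-66) = 108900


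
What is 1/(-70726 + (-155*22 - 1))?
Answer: -1/74137 ≈ -1.3489e-5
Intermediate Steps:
1/(-70726 + (-155*22 - 1)) = 1/(-70726 + (-3410 - 1)) = 1/(-70726 - 3411) = 1/(-74137) = -1/74137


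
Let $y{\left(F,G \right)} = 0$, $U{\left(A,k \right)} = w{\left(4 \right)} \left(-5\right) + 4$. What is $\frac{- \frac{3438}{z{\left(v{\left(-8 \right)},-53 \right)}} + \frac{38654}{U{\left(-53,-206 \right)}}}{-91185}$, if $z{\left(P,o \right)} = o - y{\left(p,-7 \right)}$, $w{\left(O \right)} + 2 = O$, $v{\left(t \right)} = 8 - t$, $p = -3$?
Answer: $\frac{1014017}{14498415} \approx 0.06994$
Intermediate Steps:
$w{\left(O \right)} = -2 + O$
$U{\left(A,k \right)} = -6$ ($U{\left(A,k \right)} = \left(-2 + 4\right) \left(-5\right) + 4 = 2 \left(-5\right) + 4 = -10 + 4 = -6$)
$z{\left(P,o \right)} = o$ ($z{\left(P,o \right)} = o - 0 = o + 0 = o$)
$\frac{- \frac{3438}{z{\left(v{\left(-8 \right)},-53 \right)}} + \frac{38654}{U{\left(-53,-206 \right)}}}{-91185} = \frac{- \frac{3438}{-53} + \frac{38654}{-6}}{-91185} = \left(\left(-3438\right) \left(- \frac{1}{53}\right) + 38654 \left(- \frac{1}{6}\right)\right) \left(- \frac{1}{91185}\right) = \left(\frac{3438}{53} - \frac{19327}{3}\right) \left(- \frac{1}{91185}\right) = \left(- \frac{1014017}{159}\right) \left(- \frac{1}{91185}\right) = \frac{1014017}{14498415}$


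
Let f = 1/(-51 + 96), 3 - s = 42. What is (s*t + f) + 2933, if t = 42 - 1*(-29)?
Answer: 7381/45 ≈ 164.02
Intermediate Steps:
s = -39 (s = 3 - 1*42 = 3 - 42 = -39)
f = 1/45 ≈ 0.022222
t = 71 (t = 42 + 29 = 71)
(s*t + f) + 2933 = (-39*71 + 1/45) + 2933 = (-2769 + 1/45) + 2933 = -124604/45 + 2933 = 7381/45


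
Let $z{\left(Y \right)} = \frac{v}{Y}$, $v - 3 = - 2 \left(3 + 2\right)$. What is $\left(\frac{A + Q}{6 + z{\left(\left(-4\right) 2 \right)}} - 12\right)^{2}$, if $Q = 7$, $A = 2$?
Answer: $\frac{345744}{3025} \approx 114.3$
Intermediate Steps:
$v = -7$ ($v = 3 - 2 \left(3 + 2\right) = 3 - 10 = -7$)
$z{\left(Y \right)} = - \frac{7}{Y}$
$\left(\frac{A + Q}{6 + z{\left(\left(-4\right) 2 \right)}} - 12\right)^{2} = \left(\frac{2 + 7}{6 - \frac{7}{\left(-4\right) 2}} - 12\right)^{2} = \left(\frac{9}{6 - \frac{7}{-8}} - 12\right)^{2} = \left(\frac{9}{6 - - \frac{7}{8}} - 12\right)^{2} = \left(\frac{9}{6 + \frac{7}{8}} - 12\right)^{2} = \left(\frac{9}{\frac{55}{8}} - 12\right)^{2} = \left(9 \cdot \frac{8}{55} - 12\right)^{2} = \left(\frac{72}{55} - 12\right)^{2} = \left(- \frac{588}{55}\right)^{2} = \frac{345744}{3025}$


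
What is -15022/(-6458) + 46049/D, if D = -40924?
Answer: 158687943/132143596 ≈ 1.2009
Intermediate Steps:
-15022/(-6458) + 46049/D = -15022/(-6458) + 46049/(-40924) = -15022*(-1/6458) + 46049*(-1/40924) = 7511/3229 - 46049/40924 = 158687943/132143596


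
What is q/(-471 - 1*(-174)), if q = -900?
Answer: 100/33 ≈ 3.0303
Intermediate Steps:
q/(-471 - 1*(-174)) = -900/(-471 - 1*(-174)) = -900/(-471 + 174) = -900/(-297) = -900*(-1/297) = 100/33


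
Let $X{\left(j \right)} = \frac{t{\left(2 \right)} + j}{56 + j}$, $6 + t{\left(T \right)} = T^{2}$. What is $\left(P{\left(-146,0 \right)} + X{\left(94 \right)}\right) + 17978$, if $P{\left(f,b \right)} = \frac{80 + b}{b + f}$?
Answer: $\frac{98429908}{5475} \approx 17978.0$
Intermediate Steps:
$t{\left(T \right)} = -6 + T^{2}$
$P{\left(f,b \right)} = \frac{80 + b}{b + f}$
$X{\left(j \right)} = \frac{-2 + j}{56 + j}$ ($X{\left(j \right)} = \frac{\left(-6 + 2^{2}\right) + j}{56 + j} = \frac{\left(-6 + 4\right) + j}{56 + j} = \frac{-2 + j}{56 + j}$)
$\left(P{\left(-146,0 \right)} + X{\left(94 \right)}\right) + 17978 = \left(\frac{80 + 0}{0 - 146} + \frac{-2 + 94}{56 + 94}\right) + 17978 = \left(\frac{1}{-146} \cdot 80 + \frac{1}{150} \cdot 92\right) + 17978 = \left(\left(- \frac{1}{146}\right) 80 + \frac{1}{150} \cdot 92\right) + 17978 = \left(- \frac{40}{73} + \frac{46}{75}\right) + 17978 = \frac{358}{5475} + 17978 = \frac{98429908}{5475}$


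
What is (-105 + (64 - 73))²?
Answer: 12996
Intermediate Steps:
(-105 + (64 - 73))² = (-105 - 9)² = (-114)² = 12996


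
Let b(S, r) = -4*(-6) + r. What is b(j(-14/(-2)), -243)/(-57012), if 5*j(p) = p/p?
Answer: 73/19004 ≈ 0.0038413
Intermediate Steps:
j(p) = ⅕ (j(p) = (p/p)/5 = (⅕)*1 = ⅕)
b(S, r) = 24 + r
b(j(-14/(-2)), -243)/(-57012) = (24 - 243)/(-57012) = -219*(-1/57012) = 73/19004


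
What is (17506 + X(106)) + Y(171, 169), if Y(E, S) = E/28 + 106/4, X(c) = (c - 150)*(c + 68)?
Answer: 276713/28 ≈ 9882.6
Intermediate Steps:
X(c) = (-150 + c)*(68 + c)
Y(E, S) = 53/2 + E/28 (Y(E, S) = E*(1/28) + 106*(¼) = E/28 + 53/2 = 53/2 + E/28)
(17506 + X(106)) + Y(171, 169) = (17506 + (-10200 + 106² - 82*106)) + (53/2 + (1/28)*171) = (17506 + (-10200 + 11236 - 8692)) + (53/2 + 171/28) = (17506 - 7656) + 913/28 = 9850 + 913/28 = 276713/28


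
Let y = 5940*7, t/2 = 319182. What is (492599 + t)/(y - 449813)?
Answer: -1130963/408233 ≈ -2.7704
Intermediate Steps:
t = 638364 (t = 2*319182 = 638364)
y = 41580
(492599 + t)/(y - 449813) = (492599 + 638364)/(41580 - 449813) = 1130963/(-408233) = 1130963*(-1/408233) = -1130963/408233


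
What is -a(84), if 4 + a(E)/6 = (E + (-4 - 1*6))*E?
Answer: -37272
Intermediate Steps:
a(E) = -24 + 6*E*(-10 + E) (a(E) = -24 + 6*((E + (-4 - 1*6))*E) = -24 + 6*((E + (-4 - 6))*E) = -24 + 6*((E - 10)*E) = -24 + 6*((-10 + E)*E) = -24 + 6*(E*(-10 + E)) = -24 + 6*E*(-10 + E))
-a(84) = -(-24 - 60*84 + 6*84²) = -(-24 - 5040 + 6*7056) = -(-24 - 5040 + 42336) = -1*37272 = -37272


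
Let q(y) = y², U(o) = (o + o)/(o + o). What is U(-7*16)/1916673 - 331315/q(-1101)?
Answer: -211673767598/774464309091 ≈ -0.27332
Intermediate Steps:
U(o) = 1 (U(o) = (2*o)/((2*o)) = (2*o)*(1/(2*o)) = 1)
U(-7*16)/1916673 - 331315/q(-1101) = 1/1916673 - 331315/((-1101)²) = 1*(1/1916673) - 331315/1212201 = 1/1916673 - 331315*1/1212201 = 1/1916673 - 331315/1212201 = -211673767598/774464309091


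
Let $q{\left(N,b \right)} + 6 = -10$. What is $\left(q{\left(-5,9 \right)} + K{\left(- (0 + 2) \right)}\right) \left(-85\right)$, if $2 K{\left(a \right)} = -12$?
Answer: $1870$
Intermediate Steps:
$q{\left(N,b \right)} = -16$ ($q{\left(N,b \right)} = -6 - 10 = -16$)
$K{\left(a \right)} = -6$ ($K{\left(a \right)} = \frac{1}{2} \left(-12\right) = -6$)
$\left(q{\left(-5,9 \right)} + K{\left(- (0 + 2) \right)}\right) \left(-85\right) = \left(-16 - 6\right) \left(-85\right) = \left(-22\right) \left(-85\right) = 1870$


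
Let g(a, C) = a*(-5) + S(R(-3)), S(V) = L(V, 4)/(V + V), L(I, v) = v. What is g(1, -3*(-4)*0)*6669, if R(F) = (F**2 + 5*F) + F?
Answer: -34827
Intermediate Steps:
R(F) = F**2 + 6*F
S(V) = 2/V (S(V) = 4/(V + V) = 4/((2*V)) = 4*(1/(2*V)) = 2/V)
g(a, C) = -2/9 - 5*a (g(a, C) = a*(-5) + 2/((-3*(6 - 3))) = -5*a + 2/((-3*3)) = -5*a + 2/(-9) = -5*a + 2*(-1/9) = -5*a - 2/9 = -2/9 - 5*a)
g(1, -3*(-4)*0)*6669 = (-2/9 - 5*1)*6669 = (-2/9 - 5)*6669 = -47/9*6669 = -34827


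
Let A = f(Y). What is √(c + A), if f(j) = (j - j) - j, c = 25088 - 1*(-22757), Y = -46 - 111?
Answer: √48002 ≈ 219.09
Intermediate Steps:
Y = -157
c = 47845 (c = 25088 + 22757 = 47845)
f(j) = -j (f(j) = 0 - j = -j)
A = 157 (A = -1*(-157) = 157)
√(c + A) = √(47845 + 157) = √48002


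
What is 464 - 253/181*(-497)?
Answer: 209725/181 ≈ 1158.7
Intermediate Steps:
464 - 253/181*(-497) = 464 + 125741/181 = 209725/181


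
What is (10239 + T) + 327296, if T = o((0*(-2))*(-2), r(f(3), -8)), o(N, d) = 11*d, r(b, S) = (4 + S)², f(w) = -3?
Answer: 337711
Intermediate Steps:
T = 176 (T = 11*(4 - 8)² = 11*(-4)² = 11*16 = 176)
(10239 + T) + 327296 = (10239 + 176) + 327296 = 10415 + 327296 = 337711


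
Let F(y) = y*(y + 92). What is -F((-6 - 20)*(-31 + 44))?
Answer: -83148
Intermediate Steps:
F(y) = y*(92 + y)
-F((-6 - 20)*(-31 + 44)) = -(-6 - 20)*(-31 + 44)*(92 + (-6 - 20)*(-31 + 44)) = -(-26*13)*(92 - 26*13) = -(-338)*(92 - 338) = -(-338)*(-246) = -1*83148 = -83148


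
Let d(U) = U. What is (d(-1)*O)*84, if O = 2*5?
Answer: -840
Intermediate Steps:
O = 10
(d(-1)*O)*84 = -1*10*84 = -10*84 = -840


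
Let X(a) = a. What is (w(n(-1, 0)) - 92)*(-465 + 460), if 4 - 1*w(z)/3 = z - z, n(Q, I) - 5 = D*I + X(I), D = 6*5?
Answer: 400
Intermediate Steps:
D = 30
n(Q, I) = 5 + 31*I (n(Q, I) = 5 + (30*I + I) = 5 + 31*I)
w(z) = 12 (w(z) = 12 - 3*(z - z) = 12 - 3*0 = 12 + 0 = 12)
(w(n(-1, 0)) - 92)*(-465 + 460) = (12 - 92)*(-465 + 460) = -80*(-5) = 400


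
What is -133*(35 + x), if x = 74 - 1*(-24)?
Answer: -17689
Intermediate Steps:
x = 98 (x = 74 + 24 = 98)
-133*(35 + x) = -133*(35 + 98) = -133*133 = -17689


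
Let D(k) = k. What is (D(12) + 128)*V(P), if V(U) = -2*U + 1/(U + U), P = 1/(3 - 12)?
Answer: -5390/9 ≈ -598.89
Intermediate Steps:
P = -⅑ (P = 1/(-9) = -⅑ ≈ -0.11111)
V(U) = 1/(2*U) - 2*U (V(U) = -2*U + 1/(2*U) = 1/(2*U) - 2*U)
(D(12) + 128)*V(P) = (12 + 128)*(1/(2*(-⅑)) - 2*(-⅑)) = 140*((½)*(-9) + 2/9) = 140*(-9/2 + 2/9) = 140*(-77/18) = -5390/9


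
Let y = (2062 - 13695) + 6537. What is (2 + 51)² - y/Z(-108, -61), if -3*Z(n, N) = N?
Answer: 186637/61 ≈ 3059.6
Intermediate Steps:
Z(n, N) = -N/3
y = -5096 (y = -11633 + 6537 = -5096)
(2 + 51)² - y/Z(-108, -61) = (2 + 51)² - (-5096)/((-⅓*(-61))) = 53² - (-5096)/61/3 = 2809 - (-5096)*3/61 = 2809 - 1*(-15288/61) = 2809 + 15288/61 = 186637/61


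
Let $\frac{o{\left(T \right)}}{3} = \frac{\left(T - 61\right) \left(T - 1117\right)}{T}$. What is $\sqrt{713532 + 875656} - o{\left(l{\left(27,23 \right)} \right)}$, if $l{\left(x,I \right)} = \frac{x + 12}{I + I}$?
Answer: $- \frac{142066081}{598} + 2 \sqrt{397297} \approx -2.3631 \cdot 10^{5}$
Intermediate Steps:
$l{\left(x,I \right)} = \frac{12 + x}{2 I}$
$o{\left(T \right)} = \frac{3 \left(-1117 + T\right) \left(-61 + T\right)}{T}$ ($o{\left(T \right)} = 3 \frac{\left(T - 61\right) \left(T - 1117\right)}{T} = 3 \frac{\left(-61 + T\right) \left(-1117 + T\right)}{T} = 3 \frac{\left(-1117 + T\right) \left(-61 + T\right)}{T} = \frac{3 \left(-1117 + T\right) \left(-61 + T\right)}{T}$)
$\sqrt{713532 + 875656} - o{\left(l{\left(27,23 \right)} \right)} = \sqrt{713532 + 875656} - \left(-3534 + 3 \frac{12 + 27}{2 \cdot 23} + \frac{204411}{\frac{1}{2} \cdot \frac{1}{23} \left(12 + 27\right)}\right) = \sqrt{1589188} - \left(-3534 + 3 \cdot \frac{1}{2} \cdot \frac{1}{23} \cdot 39 + \frac{204411}{\frac{1}{2} \cdot \frac{1}{23} \cdot 39}\right) = 2 \sqrt{397297} - \left(-3534 + 3 \cdot \frac{39}{46} + \frac{204411}{\frac{39}{46}}\right) = 2 \sqrt{397297} - \left(-3534 + \frac{117}{46} + 204411 \cdot \frac{46}{39}\right) = 2 \sqrt{397297} - \left(-3534 + \frac{117}{46} + \frac{3134302}{13}\right) = 2 \sqrt{397297} - \frac{142066081}{598} = - \frac{142066081}{598} + 2 \sqrt{397297}$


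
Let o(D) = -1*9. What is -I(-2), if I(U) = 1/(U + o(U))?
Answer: 1/11 ≈ 0.090909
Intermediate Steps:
o(D) = -9
I(U) = 1/(-9 + U) (I(U) = 1/(U - 9) = 1/(-9 + U))
-I(-2) = -1/(-9 - 2) = -1/(-11) = -1*(-1/11) = 1/11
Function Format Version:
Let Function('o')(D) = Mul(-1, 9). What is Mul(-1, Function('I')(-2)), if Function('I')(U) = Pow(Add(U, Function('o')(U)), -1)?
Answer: Rational(1, 11) ≈ 0.090909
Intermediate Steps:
Function('o')(D) = -9
Function('I')(U) = Pow(Add(-9, U), -1) (Function('I')(U) = Pow(Add(U, -9), -1) = Pow(Add(-9, U), -1))
Mul(-1, Function('I')(-2)) = Mul(-1, Pow(Add(-9, -2), -1)) = Mul(-1, Pow(-11, -1)) = Mul(-1, Rational(-1, 11)) = Rational(1, 11)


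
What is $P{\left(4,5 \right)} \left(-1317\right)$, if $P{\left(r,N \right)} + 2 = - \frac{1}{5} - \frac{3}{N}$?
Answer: $\frac{18438}{5} \approx 3687.6$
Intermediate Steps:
$P{\left(r,N \right)} = - \frac{11}{5} - \frac{3}{N}$ ($P{\left(r,N \right)} = -2 - \left(\frac{1}{5} + \frac{3}{N}\right) = - \frac{11}{5} - \frac{3}{N}$)
$P{\left(4,5 \right)} \left(-1317\right) = \left(- \frac{11}{5} - \frac{3}{5}\right) \left(-1317\right) = \left(- \frac{14}{5}\right) \left(-1317\right) = \frac{18438}{5}$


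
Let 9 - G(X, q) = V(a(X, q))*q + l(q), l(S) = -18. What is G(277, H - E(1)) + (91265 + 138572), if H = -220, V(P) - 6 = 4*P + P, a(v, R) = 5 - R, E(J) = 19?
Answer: 522878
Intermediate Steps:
V(P) = 6 + 5*P (V(P) = 6 + (4*P + P) = 6 + 5*P)
G(X, q) = 27 - q*(31 - 5*q) (G(X, q) = 9 - ((6 + 5*(5 - q))*q - 18) = 9 - ((6 + (25 - 5*q))*q - 18) = 9 - ((31 - 5*q)*q - 18) = 9 - (q*(31 - 5*q) - 18) = 9 - (-18 + q*(31 - 5*q)) = 9 + (18 - q*(31 - 5*q)) = 27 - q*(31 - 5*q))
G(277, H - E(1)) + (91265 + 138572) = (27 + (-220 - 1*19)*(-31 + 5*(-220 - 1*19))) + (91265 + 138572) = (27 + (-220 - 19)*(-31 + 5*(-220 - 19))) + 229837 = (27 - 239*(-31 + 5*(-239))) + 229837 = (27 - 239*(-31 - 1195)) + 229837 = (27 - 239*(-1226)) + 229837 = (27 + 293014) + 229837 = 293041 + 229837 = 522878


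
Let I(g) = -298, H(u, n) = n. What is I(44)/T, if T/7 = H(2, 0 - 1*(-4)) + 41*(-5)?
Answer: 298/1407 ≈ 0.21180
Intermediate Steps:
T = -1407 (T = 7*((0 - 1*(-4)) + 41*(-5)) = 7*((0 + 4) - 205) = 7*(4 - 205) = 7*(-201) = -1407)
I(44)/T = -298/(-1407) = -298*(-1/1407) = 298/1407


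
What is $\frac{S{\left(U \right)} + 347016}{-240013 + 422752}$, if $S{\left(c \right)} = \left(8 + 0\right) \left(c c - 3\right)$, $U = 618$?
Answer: $\frac{1134128}{60913} \approx 18.619$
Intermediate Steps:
$S{\left(c \right)} = -24 + 8 c^{2}$ ($S{\left(c \right)} = 8 \left(c^{2} - 3\right) = 8 \left(-3 + c^{2}\right) = -24 + 8 c^{2}$)
$\frac{S{\left(U \right)} + 347016}{-240013 + 422752} = \frac{\left(-24 + 8 \cdot 618^{2}\right) + 347016}{-240013 + 422752} = \frac{\left(-24 + 8 \cdot 381924\right) + 347016}{182739} = \left(\left(-24 + 3055392\right) + 347016\right) \frac{1}{182739} = \left(3055368 + 347016\right) \frac{1}{182739} = 3402384 \cdot \frac{1}{182739} = \frac{1134128}{60913}$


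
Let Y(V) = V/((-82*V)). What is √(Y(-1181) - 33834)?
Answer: I*√227499898/82 ≈ 183.94*I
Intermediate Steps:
Y(V) = -1/82 (Y(V) = V*(-1/(82*V)) = -1/82)
√(Y(-1181) - 33834) = √(-1/82 - 33834) = √(-2774389/82) = I*√227499898/82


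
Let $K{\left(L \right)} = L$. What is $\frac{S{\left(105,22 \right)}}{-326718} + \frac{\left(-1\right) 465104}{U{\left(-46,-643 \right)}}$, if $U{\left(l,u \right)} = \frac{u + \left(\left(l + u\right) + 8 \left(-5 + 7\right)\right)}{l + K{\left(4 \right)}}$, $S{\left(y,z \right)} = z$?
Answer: $- \frac{113968387021}{7677873} \approx -14844.0$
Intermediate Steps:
$U{\left(l,u \right)} = \frac{16 + l + 2 u}{4 + l}$ ($U{\left(l,u \right)} = \frac{u + \left(\left(l + u\right) + 8 \left(-5 + 7\right)\right)}{l + 4} = \frac{u + \left(\left(l + u\right) + 8 \cdot 2\right)}{4 + l} = \frac{u + \left(\left(l + u\right) + 16\right)}{4 + l} = \frac{u + \left(16 + l + u\right)}{4 + l} = \frac{16 + l + 2 u}{4 + l}$)
$\frac{S{\left(105,22 \right)}}{-326718} + \frac{\left(-1\right) 465104}{U{\left(-46,-643 \right)}} = \frac{22}{-326718} + \frac{\left(-1\right) 465104}{\frac{1}{4 - 46} \left(16 - 46 + 2 \left(-643\right)\right)} = 22 \left(- \frac{1}{326718}\right) - \frac{465104}{\frac{1}{-42} \left(16 - 46 - 1286\right)} = - \frac{11}{163359} - \frac{465104}{\left(- \frac{1}{42}\right) \left(-1316\right)} = - \frac{11}{163359} - \frac{465104}{\frac{94}{3}} = - \frac{11}{163359} - \frac{697656}{47} = - \frac{113968387021}{7677873}$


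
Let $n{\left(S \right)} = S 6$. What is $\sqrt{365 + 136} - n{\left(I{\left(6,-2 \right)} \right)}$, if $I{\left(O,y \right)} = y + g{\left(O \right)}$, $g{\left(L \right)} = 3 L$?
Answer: $-96 + \sqrt{501} \approx -73.617$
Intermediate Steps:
$I{\left(O,y \right)} = y + 3 O$
$n{\left(S \right)} = 6 S$
$\sqrt{365 + 136} - n{\left(I{\left(6,-2 \right)} \right)} = \sqrt{365 + 136} - 6 \left(-2 + 3 \cdot 6\right) = \sqrt{501} - 6 \left(-2 + 18\right) = \sqrt{501} - 6 \cdot 16 = \sqrt{501} - 96 = -96 + \sqrt{501}$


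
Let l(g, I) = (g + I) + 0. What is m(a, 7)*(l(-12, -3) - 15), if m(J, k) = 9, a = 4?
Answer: -270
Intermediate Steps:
l(g, I) = I + g (l(g, I) = (I + g) + 0 = I + g)
m(a, 7)*(l(-12, -3) - 15) = 9*((-3 - 12) - 15) = 9*(-15 - 15) = 9*(-30) = -270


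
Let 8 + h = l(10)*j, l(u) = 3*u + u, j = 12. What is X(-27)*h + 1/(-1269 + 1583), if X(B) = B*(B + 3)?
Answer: 96038785/314 ≈ 3.0586e+5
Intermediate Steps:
l(u) = 4*u
h = 472 (h = -8 + (4*10)*12 = -8 + 40*12 = -8 + 480 = 472)
X(B) = B*(3 + B)
X(-27)*h + 1/(-1269 + 1583) = -27*(3 - 27)*472 + 1/(-1269 + 1583) = -27*(-24)*472 + 1/314 = 648*472 + 1/314 = 305856 + 1/314 = 96038785/314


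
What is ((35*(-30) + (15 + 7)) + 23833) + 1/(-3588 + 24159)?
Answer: 469121656/20571 ≈ 22805.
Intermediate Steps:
((35*(-30) + (15 + 7)) + 23833) + 1/(-3588 + 24159) = ((-1050 + 22) + 23833) + 1/20571 = (-1028 + 23833) + 1/20571 = 22805 + 1/20571 = 469121656/20571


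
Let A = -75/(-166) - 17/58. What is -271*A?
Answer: -103522/2407 ≈ -43.009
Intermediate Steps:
A = 382/2407 (A = -75*(-1/166) - 17*1/58 = 75/166 - 17/58 = 382/2407 ≈ 0.15870)
-271*A = -271*382/2407 = -103522/2407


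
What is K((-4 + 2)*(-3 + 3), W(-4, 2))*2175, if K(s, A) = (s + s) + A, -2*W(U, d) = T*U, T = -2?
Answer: -8700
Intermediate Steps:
W(U, d) = U (W(U, d) = -(-1)*U = U)
K(s, A) = A + 2*s (K(s, A) = 2*s + A = A + 2*s)
K((-4 + 2)*(-3 + 3), W(-4, 2))*2175 = (-4 + 2*((-4 + 2)*(-3 + 3)))*2175 = (-4 + 2*(-2*0))*2175 = (-4 + 2*0)*2175 = (-4 + 0)*2175 = -4*2175 = -8700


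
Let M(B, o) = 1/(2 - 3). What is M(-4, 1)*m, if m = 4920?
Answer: -4920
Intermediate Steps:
M(B, o) = -1 (M(B, o) = 1/(-1) = -1)
M(-4, 1)*m = -1*4920 = -4920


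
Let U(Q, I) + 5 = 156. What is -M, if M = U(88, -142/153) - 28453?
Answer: 28302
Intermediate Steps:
U(Q, I) = 151 (U(Q, I) = -5 + 156 = 151)
M = -28302 (M = 151 - 28453 = -28302)
-M = -1*(-28302) = 28302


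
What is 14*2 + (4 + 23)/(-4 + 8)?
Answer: 139/4 ≈ 34.750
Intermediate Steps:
14*2 + (4 + 23)/(-4 + 8) = 28 + 27/4 = 139/4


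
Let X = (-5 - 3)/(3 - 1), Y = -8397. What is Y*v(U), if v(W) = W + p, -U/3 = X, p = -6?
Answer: -50382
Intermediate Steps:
X = -4 (X = -8/2 = -8*½ = -4)
U = 12 (U = -3*(-4) = 12)
v(W) = -6 + W (v(W) = W - 6 = -6 + W)
Y*v(U) = -8397*(-6 + 12) = -8397*6 = -50382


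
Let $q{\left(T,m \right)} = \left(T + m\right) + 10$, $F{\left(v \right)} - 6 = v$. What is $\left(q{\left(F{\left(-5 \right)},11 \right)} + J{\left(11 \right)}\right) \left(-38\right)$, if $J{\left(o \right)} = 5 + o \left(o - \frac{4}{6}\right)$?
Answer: $- \frac{16036}{3} \approx -5345.3$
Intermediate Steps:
$F{\left(v \right)} = 6 + v$
$q{\left(T,m \right)} = 10 + T + m$
$J{\left(o \right)} = 5 + o \left(- \frac{2}{3} + o\right)$ ($J{\left(o \right)} = 5 + o \left(o - \frac{2}{3}\right) = 5 + o \left(- \frac{2}{3} + o\right)$)
$\left(q{\left(F{\left(-5 \right)},11 \right)} + J{\left(11 \right)}\right) \left(-38\right) = \left(\left(10 + \left(6 - 5\right) + 11\right) + \left(5 + 11^{2} - \frac{22}{3}\right)\right) \left(-38\right) = \left(\left(10 + 1 + 11\right) + \left(5 + 121 - \frac{22}{3}\right)\right) \left(-38\right) = \left(22 + \frac{356}{3}\right) \left(-38\right) = \frac{422}{3} \left(-38\right) = - \frac{16036}{3}$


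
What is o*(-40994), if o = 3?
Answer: -122982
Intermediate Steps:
o*(-40994) = 3*(-40994) = -122982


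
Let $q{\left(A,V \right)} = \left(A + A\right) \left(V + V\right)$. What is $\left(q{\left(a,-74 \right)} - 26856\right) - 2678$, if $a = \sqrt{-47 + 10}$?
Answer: $-29534 - 296 i \sqrt{37} \approx -29534.0 - 1800.5 i$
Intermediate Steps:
$a = i \sqrt{37}$ ($a = \sqrt{-37} = i \sqrt{37} \approx 6.0828 i$)
$q{\left(A,V \right)} = 4 A V$ ($q{\left(A,V \right)} = 2 A 2 V = 4 A V$)
$\left(q{\left(a,-74 \right)} - 26856\right) - 2678 = \left(4 i \sqrt{37} \left(-74\right) - 26856\right) - 2678 = \left(- 296 i \sqrt{37} - 26856\right) - 2678 = \left(-26856 - 296 i \sqrt{37}\right) - 2678 = -29534 - 296 i \sqrt{37}$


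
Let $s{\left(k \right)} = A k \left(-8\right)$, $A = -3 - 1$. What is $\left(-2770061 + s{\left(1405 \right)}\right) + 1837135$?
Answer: $-887966$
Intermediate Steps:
$A = -4$ ($A = -3 - 1 = -4$)
$s{\left(k \right)} = 32 k$ ($s{\left(k \right)} = - 4 k \left(-8\right) = 32 k$)
$\left(-2770061 + s{\left(1405 \right)}\right) + 1837135 = \left(-2770061 + 32 \cdot 1405\right) + 1837135 = \left(-2770061 + 44960\right) + 1837135 = -2725101 + 1837135 = -887966$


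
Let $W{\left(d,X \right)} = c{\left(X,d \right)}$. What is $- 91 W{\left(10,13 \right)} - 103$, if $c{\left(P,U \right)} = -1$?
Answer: $-12$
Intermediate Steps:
$W{\left(d,X \right)} = -1$
$- 91 W{\left(10,13 \right)} - 103 = \left(-91\right) \left(-1\right) - 103 = 91 - 103 = -12$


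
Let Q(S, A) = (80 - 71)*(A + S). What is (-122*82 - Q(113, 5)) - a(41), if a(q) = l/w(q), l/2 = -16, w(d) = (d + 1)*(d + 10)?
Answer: -11851670/1071 ≈ -11066.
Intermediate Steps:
w(d) = (1 + d)*(10 + d)
Q(S, A) = 9*A + 9*S (Q(S, A) = 9*(A + S) = 9*A + 9*S)
l = -32 (l = 2*(-16) = -32)
a(q) = -32/(10 + q² + 11*q)
(-122*82 - Q(113, 5)) - a(41) = (-122*82 - (9*5 + 9*113)) - (-32)/(10 + 41² + 11*41) = (-10004 - (45 + 1017)) - (-32)/(10 + 1681 + 451) = (-10004 - 1*1062) - (-32)/2142 = (-10004 - 1062) - (-32)/2142 = -11066 - 1*(-16/1071) = -11066 + 16/1071 = -11851670/1071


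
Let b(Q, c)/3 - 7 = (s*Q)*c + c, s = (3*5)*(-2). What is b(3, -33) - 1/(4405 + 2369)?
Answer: 59827967/6774 ≈ 8832.0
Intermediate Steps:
s = -30 (s = 15*(-2) = -30)
b(Q, c) = 21 + 3*c - 90*Q*c (b(Q, c) = 21 + 3*((-30*Q)*c + c) = 21 + 3*(-30*Q*c + c) = 21 + 3*(c - 30*Q*c) = 21 + (3*c - 90*Q*c) = 21 + 3*c - 90*Q*c)
b(3, -33) - 1/(4405 + 2369) = (21 + 3*(-33) - 90*3*(-33)) - 1/(4405 + 2369) = (21 - 99 + 8910) - 1/6774 = 8832 - 1*1/6774 = 8832 - 1/6774 = 59827967/6774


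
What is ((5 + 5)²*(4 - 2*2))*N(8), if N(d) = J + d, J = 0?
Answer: 0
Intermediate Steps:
N(d) = d (N(d) = 0 + d = d)
((5 + 5)²*(4 - 2*2))*N(8) = ((5 + 5)²*(4 - 2*2))*8 = (10²*(4 - 4))*8 = (100*0)*8 = 0*8 = 0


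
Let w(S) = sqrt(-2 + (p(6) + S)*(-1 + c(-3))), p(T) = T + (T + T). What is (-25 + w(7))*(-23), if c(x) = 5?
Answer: 575 - 161*sqrt(2) ≈ 347.31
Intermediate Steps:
p(T) = 3*T (p(T) = T + 2*T = 3*T)
w(S) = sqrt(70 + 4*S) (w(S) = sqrt(-2 + (3*6 + S)*(-1 + 5)) = sqrt(-2 + (18 + S)*4) = sqrt(-2 + (72 + 4*S)) = sqrt(70 + 4*S))
(-25 + w(7))*(-23) = (-25 + sqrt(70 + 4*7))*(-23) = (-25 + sqrt(70 + 28))*(-23) = (-25 + sqrt(98))*(-23) = (-25 + 7*sqrt(2))*(-23) = 575 - 161*sqrt(2)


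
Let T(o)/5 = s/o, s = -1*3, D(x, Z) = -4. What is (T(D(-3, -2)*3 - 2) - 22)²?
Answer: 85849/196 ≈ 438.00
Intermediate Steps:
s = -3
T(o) = -15/o (T(o) = 5*(-3/o) = -15/o)
(T(D(-3, -2)*3 - 2) - 22)² = (-15/(-4*3 - 2) - 22)² = (-15/(-12 - 2) - 22)² = (-15/(-14) - 22)² = (-15*(-1/14) - 22)² = (15/14 - 22)² = (-293/14)² = 85849/196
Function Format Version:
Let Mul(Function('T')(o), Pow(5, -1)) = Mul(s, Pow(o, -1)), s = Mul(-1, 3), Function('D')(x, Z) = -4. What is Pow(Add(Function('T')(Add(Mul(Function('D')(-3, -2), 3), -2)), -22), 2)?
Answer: Rational(85849, 196) ≈ 438.00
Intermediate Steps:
s = -3
Function('T')(o) = Mul(-15, Pow(o, -1)) (Function('T')(o) = Mul(5, Mul(-3, Pow(o, -1))) = Mul(-15, Pow(o, -1)))
Pow(Add(Function('T')(Add(Mul(Function('D')(-3, -2), 3), -2)), -22), 2) = Pow(Add(Mul(-15, Pow(Add(Mul(-4, 3), -2), -1)), -22), 2) = Pow(Add(Mul(-15, Pow(Add(-12, -2), -1)), -22), 2) = Pow(Add(Mul(-15, Pow(-14, -1)), -22), 2) = Pow(Add(Mul(-15, Rational(-1, 14)), -22), 2) = Pow(Add(Rational(15, 14), -22), 2) = Pow(Rational(-293, 14), 2) = Rational(85849, 196)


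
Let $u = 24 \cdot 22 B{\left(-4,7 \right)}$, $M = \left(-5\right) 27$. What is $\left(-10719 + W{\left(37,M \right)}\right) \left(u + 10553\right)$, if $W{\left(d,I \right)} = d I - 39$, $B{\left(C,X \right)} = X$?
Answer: $-224464497$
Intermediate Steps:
$M = -135$
$u = 3696$ ($u = 24 \cdot 22 \cdot 7 = 528 \cdot 7 = 3696$)
$W{\left(d,I \right)} = -39 + I d$ ($W{\left(d,I \right)} = I d - 39 = -39 + I d$)
$\left(-10719 + W{\left(37,M \right)}\right) \left(u + 10553\right) = \left(-10719 - 5034\right) \left(3696 + 10553\right) = \left(-10719 - 5034\right) 14249 = \left(-15753\right) 14249 = -224464497$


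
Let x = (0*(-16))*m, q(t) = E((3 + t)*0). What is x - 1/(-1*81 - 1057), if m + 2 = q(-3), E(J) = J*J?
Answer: 1/1138 ≈ 0.00087873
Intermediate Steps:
E(J) = J²
q(t) = 0 (q(t) = ((3 + t)*0)² = 0² = 0)
m = -2 (m = -2 + 0 = -2)
x = 0 (x = (0*(-16))*(-2) = 0*(-2) = 0)
x - 1/(-1*81 - 1057) = 0 - 1/(-1*81 - 1057) = 0 - 1/(-81 - 1057) = 0 - 1/(-1138) = 0 - 1*(-1/1138) = 0 + 1/1138 = 1/1138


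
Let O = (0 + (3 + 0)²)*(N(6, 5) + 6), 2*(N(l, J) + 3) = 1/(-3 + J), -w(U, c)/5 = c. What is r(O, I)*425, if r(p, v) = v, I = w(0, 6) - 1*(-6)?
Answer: -10200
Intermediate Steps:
w(U, c) = -5*c
N(l, J) = -3 + 1/(2*(-3 + J))
I = -24 (I = -5*6 - 1*(-6) = -30 + 6 = -24)
O = 117/4 (O = (0 + (3 + 0)²)*((19 - 6*5)/(2*(-3 + 5)) + 6) = (0 + 3²)*((½)*(19 - 30)/2 + 6) = (0 + 9)*((½)*(½)*(-11) + 6) = 9*(-11/4 + 6) = 9*(13/4) = 117/4 ≈ 29.250)
r(O, I)*425 = -24*425 = -10200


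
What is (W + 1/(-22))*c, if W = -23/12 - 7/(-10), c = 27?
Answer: -7497/220 ≈ -34.077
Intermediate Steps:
W = -73/60 (W = -23*1/12 - 7*(-⅒) = -23/12 + 7/10 = -73/60 ≈ -1.2167)
(W + 1/(-22))*c = (-73/60 + 1/(-22))*27 = (-73/60 - 1/22)*27 = -833/660*27 = -7497/220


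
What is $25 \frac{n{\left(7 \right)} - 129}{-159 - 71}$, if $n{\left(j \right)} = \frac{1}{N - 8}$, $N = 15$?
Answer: $\frac{2255}{161} \approx 14.006$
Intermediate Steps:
$n{\left(j \right)} = \frac{1}{7}$ ($n{\left(j \right)} = \frac{1}{15 - 8} = \frac{1}{7}$)
$25 \frac{n{\left(7 \right)} - 129}{-159 - 71} = 25 \frac{\frac{1}{7} - 129}{-159 - 71} = 25 \left(- \frac{902}{7 \left(-230\right)}\right) = 25 \left(\left(- \frac{902}{7}\right) \left(- \frac{1}{230}\right)\right) = 25 \cdot \frac{451}{805} = \frac{2255}{161}$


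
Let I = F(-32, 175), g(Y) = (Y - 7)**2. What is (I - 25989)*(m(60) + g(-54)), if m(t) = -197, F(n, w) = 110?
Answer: -91197596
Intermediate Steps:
g(Y) = (-7 + Y)**2
I = 110
(I - 25989)*(m(60) + g(-54)) = (110 - 25989)*(-197 + (-7 - 54)**2) = -25879*(-197 + (-61)**2) = -25879*(-197 + 3721) = -25879*3524 = -91197596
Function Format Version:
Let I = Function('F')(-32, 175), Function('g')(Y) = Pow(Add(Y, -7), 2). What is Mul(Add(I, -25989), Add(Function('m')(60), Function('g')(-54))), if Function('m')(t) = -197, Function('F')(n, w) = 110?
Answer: -91197596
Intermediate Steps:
Function('g')(Y) = Pow(Add(-7, Y), 2)
I = 110
Mul(Add(I, -25989), Add(Function('m')(60), Function('g')(-54))) = Mul(Add(110, -25989), Add(-197, Pow(Add(-7, -54), 2))) = Mul(-25879, Add(-197, Pow(-61, 2))) = Mul(-25879, Add(-197, 3721)) = Mul(-25879, 3524) = -91197596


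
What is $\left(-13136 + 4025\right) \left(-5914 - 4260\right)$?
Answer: $92695314$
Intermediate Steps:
$\left(-13136 + 4025\right) \left(-5914 - 4260\right) = \left(-9111\right) \left(-10174\right) = 92695314$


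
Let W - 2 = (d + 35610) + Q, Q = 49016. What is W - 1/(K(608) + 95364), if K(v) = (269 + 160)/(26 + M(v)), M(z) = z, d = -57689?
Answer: 1628764400861/60461205 ≈ 26939.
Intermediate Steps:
K(v) = 429/(26 + v) (K(v) = (269 + 160)/(26 + v) = 429/(26 + v))
W = 26939 (W = 2 + ((-57689 + 35610) + 49016) = 2 + (-22079 + 49016) = 2 + 26937 = 26939)
W - 1/(K(608) + 95364) = 26939 - 1/(429/(26 + 608) + 95364) = 26939 - 1/(429/634 + 95364) = 26939 - 1/60461205/634 = 26939 - 1*634/60461205 = 26939 - 634/60461205 = 1628764400861/60461205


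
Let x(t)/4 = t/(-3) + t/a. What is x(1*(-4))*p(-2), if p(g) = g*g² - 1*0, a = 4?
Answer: -32/3 ≈ -10.667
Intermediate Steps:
x(t) = -t/3 (x(t) = 4*(t/(-3) + t/4) = 4*(t*(-⅓) + t*(¼)) = 4*(-t/3 + t/4) = 4*(-t/12) = -t/3)
p(g) = g³ (p(g) = g³ + 0 = g³)
x(1*(-4))*p(-2) = -(-4)/3*(-2)³ = -⅓*(-4)*(-8) = (4/3)*(-8) = -32/3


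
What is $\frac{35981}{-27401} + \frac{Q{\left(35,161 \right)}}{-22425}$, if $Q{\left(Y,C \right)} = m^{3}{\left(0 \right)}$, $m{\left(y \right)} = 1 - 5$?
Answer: $- \frac{73192751}{55860675} \approx -1.3103$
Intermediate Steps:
$m{\left(y \right)} = -4$
$Q{\left(Y,C \right)} = -64$ ($Q{\left(Y,C \right)} = \left(-4\right)^{3} = -64$)
$\frac{35981}{-27401} + \frac{Q{\left(35,161 \right)}}{-22425} = \frac{35981}{-27401} - \frac{64}{-22425} = 35981 \left(- \frac{1}{27401}\right) - - \frac{64}{22425} = - \frac{3271}{2491} + \frac{64}{22425} = - \frac{73192751}{55860675}$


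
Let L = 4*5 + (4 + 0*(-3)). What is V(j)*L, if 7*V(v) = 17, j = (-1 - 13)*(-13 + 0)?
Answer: 408/7 ≈ 58.286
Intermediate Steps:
j = 182 (j = -14*(-13) = 182)
L = 24 (L = 20 + (4 + 0) = 20 + 4 = 24)
V(v) = 17/7 (V(v) = (1/7)*17 = 17/7)
V(j)*L = (17/7)*24 = 408/7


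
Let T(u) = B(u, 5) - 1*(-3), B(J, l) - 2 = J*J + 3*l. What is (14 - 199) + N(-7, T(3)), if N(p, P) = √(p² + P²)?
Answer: -185 + √890 ≈ -155.17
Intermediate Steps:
B(J, l) = 2 + J² + 3*l (B(J, l) = 2 + (J*J + 3*l) = 2 + (J² + 3*l) = 2 + J² + 3*l)
T(u) = 20 + u² (T(u) = (2 + u² + 3*5) - 1*(-3) = (2 + u² + 15) + 3 = (17 + u²) + 3 = 20 + u²)
N(p, P) = √(P² + p²)
(14 - 199) + N(-7, T(3)) = (14 - 199) + √((20 + 3²)² + (-7)²) = -185 + √((20 + 9)² + 49) = -185 + √(29² + 49) = -185 + √(841 + 49) = -185 + √890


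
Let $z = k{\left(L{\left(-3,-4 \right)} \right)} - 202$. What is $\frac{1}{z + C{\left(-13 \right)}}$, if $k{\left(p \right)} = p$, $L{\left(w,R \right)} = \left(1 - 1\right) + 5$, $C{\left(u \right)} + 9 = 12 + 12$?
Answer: $- \frac{1}{182} \approx -0.0054945$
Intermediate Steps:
$C{\left(u \right)} = 15$ ($C{\left(u \right)} = -9 + \left(12 + 12\right) = -9 + 24 = 15$)
$L{\left(w,R \right)} = 5$ ($L{\left(w,R \right)} = 0 + 5 = 5$)
$z = -197$ ($z = 5 - 202 = -197$)
$\frac{1}{z + C{\left(-13 \right)}} = \frac{1}{-197 + 15} = \frac{1}{-182} = - \frac{1}{182}$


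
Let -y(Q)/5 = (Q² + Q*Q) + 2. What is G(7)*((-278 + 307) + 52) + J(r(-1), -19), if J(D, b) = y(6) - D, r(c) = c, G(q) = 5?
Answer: 36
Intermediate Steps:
y(Q) = -10 - 10*Q² (y(Q) = -5*((Q² + Q*Q) + 2) = -5*((Q² + Q²) + 2) = -5*(2*Q² + 2) = -5*(2 + 2*Q²) = -10 - 10*Q²)
J(D, b) = -370 - D (J(D, b) = (-10 - 10*6²) - D = (-10 - 10*36) - D = (-10 - 360) - D = -370 - D)
G(7)*((-278 + 307) + 52) + J(r(-1), -19) = 5*((-278 + 307) + 52) + (-370 - 1*(-1)) = 5*(29 + 52) + (-370 + 1) = 5*81 - 369 = 405 - 369 = 36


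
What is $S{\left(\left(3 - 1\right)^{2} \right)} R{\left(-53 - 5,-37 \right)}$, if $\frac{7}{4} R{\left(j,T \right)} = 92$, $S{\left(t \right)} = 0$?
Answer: $0$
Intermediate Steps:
$R{\left(j,T \right)} = \frac{368}{7}$ ($R{\left(j,T \right)} = \frac{4}{7} \cdot 92 = \frac{368}{7}$)
$S{\left(\left(3 - 1\right)^{2} \right)} R{\left(-53 - 5,-37 \right)} = 0 \cdot \frac{368}{7} = 0$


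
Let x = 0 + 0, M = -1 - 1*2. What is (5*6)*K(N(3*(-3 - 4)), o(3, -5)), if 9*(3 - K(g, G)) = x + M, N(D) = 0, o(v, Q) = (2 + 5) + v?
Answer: 100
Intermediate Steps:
M = -3 (M = -1 - 2 = -3)
o(v, Q) = 7 + v
x = 0
K(g, G) = 10/3 (K(g, G) = 3 - (0 - 3)/9 = 3 - ⅑*(-3) = 3 + ⅓ = 10/3)
(5*6)*K(N(3*(-3 - 4)), o(3, -5)) = (5*6)*(10/3) = 30*(10/3) = 100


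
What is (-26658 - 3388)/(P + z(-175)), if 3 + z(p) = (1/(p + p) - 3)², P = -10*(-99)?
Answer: -3680635000/122012101 ≈ -30.166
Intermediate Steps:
P = 990
z(p) = -3 + (-3 + 1/(2*p))² (z(p) = -3 + (1/(p + p) - 3)² = -3 + (1/(2*p) - 3)² = -3 + (-3 + 1/(2*p))²)
(-26658 - 3388)/(P + z(-175)) = (-26658 - 3388)/(990 + (6 - 3/(-175) + (¼)/(-175)²)) = -30046/(990 + (6 - 3*(-1/175) + (¼)*(1/30625))) = -30046/(990 + (6 + 3/175 + 1/122500)) = -30046/(990 + 737101/122500) = -30046/122012101/122500 = -30046*122500/122012101 = -3680635000/122012101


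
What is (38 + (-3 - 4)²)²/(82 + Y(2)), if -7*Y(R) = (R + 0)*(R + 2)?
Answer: 52983/566 ≈ 93.609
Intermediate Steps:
Y(R) = -R*(2 + R)/7 (Y(R) = -(R + 0)*(R + 2)/7 = -R*(2 + R)/7)
(38 + (-3 - 4)²)²/(82 + Y(2)) = (38 + (-3 - 4)²)²/(82 - ⅐*2*(2 + 2)) = (38 + (-7)²)²/(82 - ⅐*2*4) = (38 + 49)²/(82 - 8/7) = 87²/(566/7) = (7/566)*7569 = 52983/566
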